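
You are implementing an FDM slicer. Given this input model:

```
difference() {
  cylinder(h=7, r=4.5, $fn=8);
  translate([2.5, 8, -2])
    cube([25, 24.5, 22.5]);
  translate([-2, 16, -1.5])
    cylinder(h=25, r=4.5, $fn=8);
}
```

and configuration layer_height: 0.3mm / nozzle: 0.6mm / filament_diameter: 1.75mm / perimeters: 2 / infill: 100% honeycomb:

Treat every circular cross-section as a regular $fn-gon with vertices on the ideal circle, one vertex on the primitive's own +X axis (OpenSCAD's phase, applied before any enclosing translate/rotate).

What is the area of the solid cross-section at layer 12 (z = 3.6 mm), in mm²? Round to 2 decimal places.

57.28 mm²

At z = 3.6 mm: the cylinder: section is a regular 8-gon, circumradius r=4.5 (area = (8/2)·4.500²·sin(360°/8) = 57.28 mm²); the 25×24.5 cube at (2.5, 8) contributes its full rectangle (area 612.50 mm²); the r=4.5 cylinder at (-2, 16) contributes a regular 8-gon of circumradius 4.5 (area = (8/2)·4.500²·sin(360°/8) = 57.28 mm²); Taking the first minus the rest: starting from the r=4.5 cylinder (57.28 mm²), the 25×24.5 cube at (2.5, 8) misses the remaining region (no effect); the r=4.5 cylinder at (-2, 16) misses the remaining region (no effect) — area = 57.28 mm². Overall, the cross-section is a single solid region. Net area = 57.28 mm².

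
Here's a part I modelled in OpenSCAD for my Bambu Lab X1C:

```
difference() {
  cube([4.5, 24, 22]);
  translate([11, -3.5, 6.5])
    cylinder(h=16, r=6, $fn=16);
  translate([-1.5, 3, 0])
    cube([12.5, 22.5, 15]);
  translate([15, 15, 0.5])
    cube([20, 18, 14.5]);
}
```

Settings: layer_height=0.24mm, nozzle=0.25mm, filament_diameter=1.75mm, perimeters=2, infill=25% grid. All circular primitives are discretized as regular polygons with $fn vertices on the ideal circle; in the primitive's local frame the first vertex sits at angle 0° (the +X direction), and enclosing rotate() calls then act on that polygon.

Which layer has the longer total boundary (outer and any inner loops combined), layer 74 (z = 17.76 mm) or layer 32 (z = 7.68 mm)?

layer 74 (z = 17.76 mm)

Layer 74 (z = 17.76): the 4.5×24 cube contributes its full rectangle (perimeter 57.00 mm); the cylinder at (11, -3.5): section is a regular 16-gon, circumradius r=6 (perimeter = 2·16·6.000·sin(180°/16) = 37.46 mm); the cube at (-1.5, 3) is not intersected at this z (z outside [0, 15]); the cube at (15, 15) is absent (z outside [0.5, 15]); Subtracting the remaining from the first: starting from the 4.5×24 cube, the r=6 cylinder at (11, -3.5) misses the remaining region (no effect) — boundary = 57.00 mm. So its perimeter = 57.00 mm. Layer 32 (z = 7.68): the 4.5×24 cube contributes its full rectangle (perimeter 57.00 mm); the cylinder at (11, -3.5): section is a regular 16-gon, circumradius r=6 (perimeter = 2·16·6.000·sin(180°/16) = 37.46 mm); the 12.5×22.5 cube at (-1.5, 3) contributes its full rectangle (perimeter 70.00 mm); the cube at (15, 15) is present — its section is the full 20×18 rectangle (perimeter 76.00 mm); After the difference (first − rest): starting from the 4.5×24 cube, the r=6 cylinder at (11, -3.5) misses the remaining region (no effect); the 12.5×22.5 cube at (-1.5, 3) partially overlaps it — only the 94.50 mm² overlap (of its 281.25 mm²) is removed, clipping the outline; the 20×18 cube at (15, 15) misses the remaining region (no effect) — boundary = 15.00 mm. So its perimeter = 15.00 mm. Layer 74 is larger (57.00 vs 15.00 mm).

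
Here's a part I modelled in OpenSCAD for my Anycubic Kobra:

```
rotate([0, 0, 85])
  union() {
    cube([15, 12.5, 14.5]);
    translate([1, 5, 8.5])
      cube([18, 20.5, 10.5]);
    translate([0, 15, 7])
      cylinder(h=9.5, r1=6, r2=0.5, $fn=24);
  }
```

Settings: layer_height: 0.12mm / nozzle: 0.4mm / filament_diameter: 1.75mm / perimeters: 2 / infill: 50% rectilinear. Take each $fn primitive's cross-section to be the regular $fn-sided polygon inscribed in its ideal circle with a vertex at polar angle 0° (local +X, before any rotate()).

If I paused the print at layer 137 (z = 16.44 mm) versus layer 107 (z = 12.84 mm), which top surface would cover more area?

layer 107 (z = 12.84 mm)

Layer 137 (z = 16.44): the cube is absent (z outside [0, 14.5]); the cube at (1, 5) is present — its section is the full 18×20.5 rectangle (area 369.00 mm²); the cone at (0, 15): at t=0.994 of its height the radius interpolates to r₁+(r₂−r₁)t = 0.535, giving a regular 24-gon of that circumradius (area = (24/2)·0.535²·sin(360°/24) = 0.89 mm²); Combining (union): the 2 present regions are separate (no shared area or edge), so areas and boundary lengths simply add and each stays a separate island — area = 369.89 mm²; (whole slice rotated 85° about Z — lengths, areas and connectivity unchanged). So its area = 369.89 mm². Layer 107 (z = 12.84): the cube is present — its section is the full 15×12.5 rectangle (area 187.50 mm²); the cube at (1, 5) is present — its section is the full 18×20.5 rectangle (area 369.00 mm²); the cone at (0, 15): at t=0.615 of its height the radius interpolates to r₁+(r₂−r₁)t = 2.619, giving a regular 24-gon of that circumradius (area = (24/2)·2.619²·sin(360°/24) = 21.30 mm²); Merging all regions: the regions partially overlap — summed areas 577.80 mm² minus the doubly-counted overlap 110.63 mm² gives 467.18 mm² — area = 467.18 mm²; (whole slice rotated 85° about Z — lengths, areas and connectivity unchanged). So its area = 467.18 mm². Layer 107 is larger (467.18 vs 369.89 mm²).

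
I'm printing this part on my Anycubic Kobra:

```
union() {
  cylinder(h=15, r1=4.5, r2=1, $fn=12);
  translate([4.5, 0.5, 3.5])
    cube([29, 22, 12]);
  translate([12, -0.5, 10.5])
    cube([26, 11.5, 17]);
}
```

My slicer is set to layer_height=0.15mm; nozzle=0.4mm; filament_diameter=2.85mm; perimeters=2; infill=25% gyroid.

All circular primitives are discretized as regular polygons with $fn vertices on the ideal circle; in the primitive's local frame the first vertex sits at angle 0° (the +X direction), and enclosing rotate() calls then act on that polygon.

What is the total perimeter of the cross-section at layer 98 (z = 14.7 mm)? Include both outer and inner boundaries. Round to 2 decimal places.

119.65 mm

At z = 14.7 mm: the cone: at t=0.980 of its height the radius interpolates to r₁+(r₂−r₁)t = 1.070, giving a regular 12-gon of that circumradius (perimeter = 2·12·1.070·sin(180°/12) = 6.65 mm); the cube at (4.5, 0.5) (footprint 29×22) is included at this height (perimeter 102.00 mm); the 26×11.5 cube at (12, -0.5) contributes its full rectangle (perimeter 75.00 mm); Combining (union): the regions partially overlap (shared area 225.75 mm²), so the edge portions inside another operand are dropped and the merged outline is re-measured after clipping — boundary = 119.65 mm. Overall, the cross-section has 2 separate islands. Total boundary length (outer) = 119.65 mm.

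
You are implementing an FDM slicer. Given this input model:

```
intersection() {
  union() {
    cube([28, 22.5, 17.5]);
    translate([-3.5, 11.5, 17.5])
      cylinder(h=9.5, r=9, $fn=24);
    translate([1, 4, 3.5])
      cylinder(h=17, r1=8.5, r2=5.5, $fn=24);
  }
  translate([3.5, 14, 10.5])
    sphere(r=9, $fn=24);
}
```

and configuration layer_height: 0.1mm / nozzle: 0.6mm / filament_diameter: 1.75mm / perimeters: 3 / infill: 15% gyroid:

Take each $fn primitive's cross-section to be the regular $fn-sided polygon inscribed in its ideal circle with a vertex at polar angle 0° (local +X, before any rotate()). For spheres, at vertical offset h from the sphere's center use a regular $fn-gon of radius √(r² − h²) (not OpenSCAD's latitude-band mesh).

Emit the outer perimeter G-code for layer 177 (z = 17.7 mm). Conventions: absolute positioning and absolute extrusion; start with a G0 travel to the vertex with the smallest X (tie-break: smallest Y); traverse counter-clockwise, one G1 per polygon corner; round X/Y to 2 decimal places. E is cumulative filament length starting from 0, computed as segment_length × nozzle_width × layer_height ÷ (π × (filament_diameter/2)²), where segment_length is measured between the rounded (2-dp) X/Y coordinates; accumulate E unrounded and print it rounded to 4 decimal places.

At z = 17.7 mm: the cube is not intersected at this z (z outside [0, 17.5]); the r=9 cylinder at (-3.5, 11.5) contributes a regular 24-gon of circumradius 9; the cone at (1, 4) (r1=8.5→r2=5.5) has section circumradius 5.994 here — a regular 24-gon; Merging all regions: the regions partially overlap (shared area 50.08 mm²), so overlapping operands fuse into one piece — 1 connected region; the sphere at (3.5, 14): section is a regular 24-gon, circumradius = √(r²−h²) = √(9²−7.2²) = 5.400; Keeping only the common overlap: the r=9 sphere at (3.5, 14) partially overlaps that combined region; clipping to the common part keeps 55.44 mm² — 1 connected region. The outline is a single polygon with 19 vertices. Extrusion per mm of travel: 0.6 × 0.1 / (π × 0.875²) = 0.024945. Accumulating E over each segment gives final E = 0.6965.

G0 X-1.90 Y14.00 Z17.70
G1 X-1.72 Y12.60 E0.0352
G1 X-1.18 Y11.30 E0.0703
G1 X-0.32 Y10.18 E0.1056
G1 X0.80 Y9.32 E0.1408
G1 X2.10 Y8.78 E0.1759
G1 X3.50 Y8.60 E0.2111
G1 X4.90 Y8.78 E0.2463
G1 X5.06 Y8.85 E0.2507
G1 X5.19 Y9.17 E0.2593
G1 X5.50 Y11.50 E0.3179
G1 X5.19 Y13.83 E0.3766
G1 X4.29 Y16.00 E0.4352
G1 X2.86 Y17.86 E0.4937
G1 X1.45 Y18.95 E0.5381
G1 X0.80 Y18.68 E0.5557
G1 X-0.32 Y17.82 E0.5909
G1 X-1.18 Y16.70 E0.6261
G1 X-1.72 Y15.40 E0.6613
G1 X-1.90 Y14.00 E0.6965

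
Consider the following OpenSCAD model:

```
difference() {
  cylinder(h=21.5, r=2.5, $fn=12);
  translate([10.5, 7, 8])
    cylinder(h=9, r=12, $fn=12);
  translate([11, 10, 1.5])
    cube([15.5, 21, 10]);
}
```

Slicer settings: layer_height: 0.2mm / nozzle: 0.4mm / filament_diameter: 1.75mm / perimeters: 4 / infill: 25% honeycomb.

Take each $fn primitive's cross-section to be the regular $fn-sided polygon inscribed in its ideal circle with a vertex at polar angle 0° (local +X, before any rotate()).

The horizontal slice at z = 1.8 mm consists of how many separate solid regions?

At z = 1.8 mm: the cylinder: section is a regular 12-gon, circumradius r=2.5; the cylinder at (10.5, 7) is absent (z outside [8, 17]); the cube at (11, 10) (footprint 15.5×21) is included at this height; Taking the first minus the rest: starting from the r=2.5 cylinder, the 15.5×21 cube at (11, 10) misses the remaining region (no effect) — 1 connected region. The result has 1 disconnected region.

1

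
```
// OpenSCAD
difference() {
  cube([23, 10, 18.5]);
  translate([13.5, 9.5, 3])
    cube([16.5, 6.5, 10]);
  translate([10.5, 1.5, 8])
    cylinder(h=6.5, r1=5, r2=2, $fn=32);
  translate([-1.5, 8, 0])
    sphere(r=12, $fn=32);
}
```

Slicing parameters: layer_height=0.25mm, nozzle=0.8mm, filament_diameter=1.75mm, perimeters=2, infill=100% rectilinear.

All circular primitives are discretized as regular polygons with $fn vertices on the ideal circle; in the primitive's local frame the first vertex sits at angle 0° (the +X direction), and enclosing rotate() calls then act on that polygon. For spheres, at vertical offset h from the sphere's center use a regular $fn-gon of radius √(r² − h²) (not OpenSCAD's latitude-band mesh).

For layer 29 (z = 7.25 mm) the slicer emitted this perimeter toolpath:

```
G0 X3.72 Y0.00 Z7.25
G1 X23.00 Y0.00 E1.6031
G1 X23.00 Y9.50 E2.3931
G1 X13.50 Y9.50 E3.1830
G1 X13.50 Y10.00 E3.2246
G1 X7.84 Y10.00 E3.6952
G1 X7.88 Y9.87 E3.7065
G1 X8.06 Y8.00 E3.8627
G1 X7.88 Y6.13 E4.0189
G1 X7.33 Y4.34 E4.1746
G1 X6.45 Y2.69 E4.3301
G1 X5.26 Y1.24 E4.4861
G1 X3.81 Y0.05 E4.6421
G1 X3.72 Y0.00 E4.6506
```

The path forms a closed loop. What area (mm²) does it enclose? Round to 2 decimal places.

Apply the shoelace formula to the sequence of (X, Y) vertices; enclosed area = 155.36 mm².

155.36 mm²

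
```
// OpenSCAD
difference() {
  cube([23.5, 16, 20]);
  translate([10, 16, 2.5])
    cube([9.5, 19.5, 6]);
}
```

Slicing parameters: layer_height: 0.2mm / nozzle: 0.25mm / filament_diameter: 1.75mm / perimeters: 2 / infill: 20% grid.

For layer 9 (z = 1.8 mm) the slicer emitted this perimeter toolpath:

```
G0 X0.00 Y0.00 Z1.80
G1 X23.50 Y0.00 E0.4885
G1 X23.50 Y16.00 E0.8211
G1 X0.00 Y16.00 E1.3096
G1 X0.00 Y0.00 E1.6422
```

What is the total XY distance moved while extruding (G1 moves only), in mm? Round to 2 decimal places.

79.00 mm

Sum the Euclidean lengths of each G1 segment: total = 79.00 mm.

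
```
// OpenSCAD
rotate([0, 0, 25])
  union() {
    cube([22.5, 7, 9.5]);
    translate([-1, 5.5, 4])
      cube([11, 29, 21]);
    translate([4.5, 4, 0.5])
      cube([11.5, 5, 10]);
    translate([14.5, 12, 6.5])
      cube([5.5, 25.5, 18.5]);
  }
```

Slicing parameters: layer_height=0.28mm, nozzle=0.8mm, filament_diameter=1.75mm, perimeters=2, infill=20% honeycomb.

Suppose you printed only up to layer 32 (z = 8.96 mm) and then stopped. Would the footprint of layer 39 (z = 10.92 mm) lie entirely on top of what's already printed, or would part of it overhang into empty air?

entirely on top

Compare the two slices. At z = 8.96: the cube is present — its section is the full 22.5×7 rectangle (area 157.50 mm²); the cube at (-1, 5.5) (footprint 11×29) is included at this height (area 319.00 mm²); the cube at (4.5, 4) is present — its section is the full 11.5×5 rectangle (area 57.50 mm²); the 5.5×25.5 cube at (14.5, 12) contributes its full rectangle (area 140.25 mm²); Merging all regions: the regions partially overlap — summed areas 674.25 mm² minus the doubly-counted overlap 60.50 mm² gives 613.75 mm² — area = 613.75 mm²; (rotated 25° about Z; rotation is an isometry so areas/perimeters/island counts are preserved). At z = 10.92: the cube does not reach this height (z outside [0, 9.5]); the cube at (-1, 5.5) is present — its section is the full 11×29 rectangle (area 319.00 mm²); the cube at (4.5, 4) is absent (z outside [0.5, 10.5]); the 5.5×25.5 cube at (14.5, 12) contributes its full rectangle (area 140.25 mm²); Merging all regions: the 2 present regions are separate (no shared area or edge), so areas and boundary lengths simply add and each stays a separate island — area = 459.25 mm²; (whole slice rotated 25° about Z — lengths, areas and connectivity unchanged). Checking containment: the cross-section at z = 10.92 is a subset of the cross-section at z = 8.96.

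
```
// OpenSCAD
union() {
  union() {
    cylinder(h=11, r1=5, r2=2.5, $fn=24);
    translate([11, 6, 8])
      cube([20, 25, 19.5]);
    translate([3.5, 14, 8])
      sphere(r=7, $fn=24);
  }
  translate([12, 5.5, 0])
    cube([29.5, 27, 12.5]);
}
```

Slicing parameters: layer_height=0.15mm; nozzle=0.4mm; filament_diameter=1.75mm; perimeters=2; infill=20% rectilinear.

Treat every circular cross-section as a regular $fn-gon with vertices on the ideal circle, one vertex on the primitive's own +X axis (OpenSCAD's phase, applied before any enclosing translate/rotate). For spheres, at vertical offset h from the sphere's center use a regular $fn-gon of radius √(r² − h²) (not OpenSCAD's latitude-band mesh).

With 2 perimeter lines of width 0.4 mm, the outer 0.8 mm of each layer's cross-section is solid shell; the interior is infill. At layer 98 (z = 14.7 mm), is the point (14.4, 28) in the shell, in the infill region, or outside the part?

At z = 14.7 mm: the cone does not reach this height (z outside [0, 11]); the cube at (11, 6) is present — its section is the full 20×25 rectangle; the r=7 sphere at (3.5, 14) contributes a regular 24-gon of circumradius √(7²−6.7²) = 2.027; Combining (union): the 2 present regions are separate (no shared area or edge), so areas and boundary lengths simply add and each stays a separate island — 2 connected regions; the cube at (12, 5.5) is not intersected at this z (z outside [0, 12.5]); Merging all regions: only the result so far is present, so the union is just that shape — 2 connected regions. Overall, the cross-section has 2 separate islands. The nearest boundary edge runs (11.00, 31.00)→(31.00, 31.00); distance from the point to it = 3.00 mm. (Shell/infill is judged within the island containing the point — the largest one.) The point is inside the cross-section and 3.00 mm from the nearest boundary — more than the 0.8 mm shell width (2 × 0.4), so it's in the infill interior.

infill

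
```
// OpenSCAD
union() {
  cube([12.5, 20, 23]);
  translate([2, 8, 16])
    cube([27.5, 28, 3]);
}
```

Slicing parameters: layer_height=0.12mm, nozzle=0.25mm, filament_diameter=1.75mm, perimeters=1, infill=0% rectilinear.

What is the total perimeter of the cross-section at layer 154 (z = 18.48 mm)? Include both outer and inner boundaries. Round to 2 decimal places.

At z = 18.48 mm: the 12.5×20 cube contributes its full rectangle (perimeter 65.00 mm); the 27.5×28 cube at (2, 8) contributes its full rectangle (perimeter 111.00 mm); Merging all regions: the regions partially overlap (shared area 126.00 mm²), so the edge portions inside another operand are dropped and the merged outline is re-measured after clipping — boundary = 131.00 mm. Overall, the cross-section is a single solid region. Total boundary length (outer) = 131.00 mm.

131.00 mm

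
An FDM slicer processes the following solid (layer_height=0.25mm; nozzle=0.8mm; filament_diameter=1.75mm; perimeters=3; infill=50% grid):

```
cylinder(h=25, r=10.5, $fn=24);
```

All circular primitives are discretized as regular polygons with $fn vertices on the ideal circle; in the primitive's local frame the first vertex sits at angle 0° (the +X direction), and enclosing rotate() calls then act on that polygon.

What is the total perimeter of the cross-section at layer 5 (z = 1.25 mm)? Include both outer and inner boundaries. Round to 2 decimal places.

65.79 mm

At z = 1.25 mm: the cylinder: section is a regular 24-gon, circumradius r=10.5 (perimeter = 2·24·10.500·sin(180°/24) = 65.79 mm). Overall, the cross-section is a single solid region. Total boundary length (outer) = 65.79 mm.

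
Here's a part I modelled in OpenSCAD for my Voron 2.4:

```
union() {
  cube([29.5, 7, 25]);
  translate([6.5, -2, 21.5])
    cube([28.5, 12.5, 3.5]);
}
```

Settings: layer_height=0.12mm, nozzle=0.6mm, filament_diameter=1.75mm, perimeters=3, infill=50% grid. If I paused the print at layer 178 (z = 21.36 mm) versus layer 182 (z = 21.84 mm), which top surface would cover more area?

layer 182 (z = 21.84 mm)

Layer 178 (z = 21.36): the cube is present — its section is the full 29.5×7 rectangle (area 206.50 mm²); the cube at (6.5, -2) does not reach this height (z outside [21.5, 25]); Combining (union): only the 29.5×7 cube is present, so the union is just that shape — area = 206.50 mm². So its area = 206.50 mm². Layer 182 (z = 21.84): the cube (footprint 29.5×7) is included at this height (area 206.50 mm²); the 28.5×12.5 cube at (6.5, -2) contributes its full rectangle (area 356.25 mm²); Combining (union): the regions partially overlap — summed areas 562.75 mm² minus the doubly-counted overlap 161.00 mm² gives 401.75 mm² — area = 401.75 mm². So its area = 401.75 mm². Layer 182 is larger (401.75 vs 206.50 mm²).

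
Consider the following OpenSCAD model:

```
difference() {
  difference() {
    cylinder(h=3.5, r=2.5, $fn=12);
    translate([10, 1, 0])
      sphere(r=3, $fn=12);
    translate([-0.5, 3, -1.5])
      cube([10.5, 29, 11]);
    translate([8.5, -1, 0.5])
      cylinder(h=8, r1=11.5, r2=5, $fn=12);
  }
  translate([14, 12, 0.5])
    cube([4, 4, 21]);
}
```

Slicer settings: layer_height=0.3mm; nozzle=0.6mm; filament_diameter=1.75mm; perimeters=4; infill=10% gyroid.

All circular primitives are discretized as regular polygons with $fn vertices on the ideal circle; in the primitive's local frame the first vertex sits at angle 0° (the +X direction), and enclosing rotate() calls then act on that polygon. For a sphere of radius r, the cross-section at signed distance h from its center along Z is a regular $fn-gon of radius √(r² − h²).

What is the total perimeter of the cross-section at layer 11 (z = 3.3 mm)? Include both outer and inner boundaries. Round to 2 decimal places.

12.63 mm

At z = 3.3 mm: the r=2.5 cylinder contributes a regular 12-gon of circumradius 2.5 (perimeter = 2·12·2.500·sin(180°/12) = 15.53 mm); the sphere at (10, 1) is not intersected at this z (|z−center|=3.300 > r=3); the 10.5×29 cube at (-0.5, 3) contributes its full rectangle (perimeter 79.00 mm); the cone at (8.5, -1) contributes a regular 12-gon of circumradius 9.225 (interpolated between r1=11.5 and r2=5 at t=0.350) (perimeter = 2·12·9.225·sin(180°/12) = 57.30 mm); After the difference (first − rest): starting from the r=2.5 cylinder, the 10.5×29 cube at (-0.5, 3) misses the remaining region (no effect); the cone at (8.5, -1) partially overlaps it — only the 11.05 mm² overlap (of its 255.30 mm²) is removed, clipping the outline — boundary = 12.63 mm; the cube at (14, 12) (footprint 4×4) is included at this height (perimeter 16.00 mm); Taking the first minus the rest: starting from the result so far, the 4×4 cube at (14, 12) misses the remaining region (no effect) — boundary = 12.63 mm. Overall, the cross-section is a single solid region. Total boundary length (outer) = 12.63 mm.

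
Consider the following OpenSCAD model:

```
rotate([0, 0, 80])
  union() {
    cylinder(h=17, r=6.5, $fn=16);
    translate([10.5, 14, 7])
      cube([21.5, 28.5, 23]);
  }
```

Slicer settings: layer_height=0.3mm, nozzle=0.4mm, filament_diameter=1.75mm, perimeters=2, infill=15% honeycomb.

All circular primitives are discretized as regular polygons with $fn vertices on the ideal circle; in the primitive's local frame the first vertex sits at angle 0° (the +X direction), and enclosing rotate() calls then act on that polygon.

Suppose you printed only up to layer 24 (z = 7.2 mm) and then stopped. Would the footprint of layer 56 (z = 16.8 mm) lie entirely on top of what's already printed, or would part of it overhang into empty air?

Compare the two slices. At z = 7.2: the r=6.5 cylinder gives a regular 16-gon of circumradius 6.5 (constant along its height) (area = (16/2)·6.500²·sin(360°/16) = 129.35 mm²); the cube at (10.5, 14) is present — its section is the full 21.5×28.5 rectangle (area 612.75 mm²); Taking the union: the 2 present regions are separate (no shared area or edge), so areas and boundary lengths simply add and each stays a separate island — area = 742.10 mm²; (whole slice rotated 80° about Z — lengths, areas and connectivity unchanged). At z = 16.8: the r=6.5 cylinder gives a regular 16-gon of circumradius 6.5 (constant along its height) (area = (16/2)·6.500²·sin(360°/16) = 129.35 mm²); the 21.5×28.5 cube at (10.5, 14) contributes its full rectangle (area 612.75 mm²); Taking the union: the 2 present regions are separate (no shared area or edge), so areas and boundary lengths simply add and each stays a separate island — area = 742.10 mm²; (rotated 80° about Z; rotation is an isometry so areas/perimeters/island counts are preserved). Checking containment: the cross-section at z = 16.8 is a subset of the cross-section at z = 7.2.

entirely on top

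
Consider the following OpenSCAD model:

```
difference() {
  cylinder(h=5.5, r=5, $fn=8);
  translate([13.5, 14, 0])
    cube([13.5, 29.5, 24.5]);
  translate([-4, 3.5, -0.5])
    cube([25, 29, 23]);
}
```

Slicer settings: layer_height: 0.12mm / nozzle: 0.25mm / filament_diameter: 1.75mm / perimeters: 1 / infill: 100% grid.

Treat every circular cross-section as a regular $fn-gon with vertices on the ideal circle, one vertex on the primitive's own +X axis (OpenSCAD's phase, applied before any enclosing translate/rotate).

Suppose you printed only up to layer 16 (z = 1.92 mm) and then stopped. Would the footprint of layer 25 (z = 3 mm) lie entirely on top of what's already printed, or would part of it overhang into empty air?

entirely on top

Compare the two slices. At z = 1.92: the r=5 cylinder gives a regular 8-gon of circumradius 5 (constant along its height) (area = (8/2)·5.000²·sin(360°/8) = 70.71 mm²); the cube at (13.5, 14) (footprint 13.5×29.5) is included at this height (area 398.25 mm²); the cube at (-4, 3.5) is present — its section is the full 25×29 rectangle (area 725.00 mm²); Taking the first minus the rest: starting from the r=5 cylinder (70.71 mm²), the 13.5×29.5 cube at (13.5, 14) misses the remaining region (no effect); the 25×29 cube at (-4, 3.5) partially overlaps it — only the 5.43 mm² overlap (of its 725.00 mm²) is removed, clipping the outline — area = 65.28 mm². At z = 3: the cylinder: section is a regular 8-gon, circumradius r=5 (area = (8/2)·5.000²·sin(360°/8) = 70.71 mm²); the cube at (13.5, 14) is present — its section is the full 13.5×29.5 rectangle (area 398.25 mm²); the cube at (-4, 3.5) is present — its section is the full 25×29 rectangle (area 725.00 mm²); After the difference (first − rest): starting from the r=5 cylinder (70.71 mm²), the 13.5×29.5 cube at (13.5, 14) misses the remaining region (no effect); the 25×29 cube at (-4, 3.5) partially overlaps it — only the 5.43 mm² overlap (of its 725.00 mm²) is removed, clipping the outline — area = 65.28 mm². Checking containment: the cross-section at z = 3 is a subset of the cross-section at z = 1.92.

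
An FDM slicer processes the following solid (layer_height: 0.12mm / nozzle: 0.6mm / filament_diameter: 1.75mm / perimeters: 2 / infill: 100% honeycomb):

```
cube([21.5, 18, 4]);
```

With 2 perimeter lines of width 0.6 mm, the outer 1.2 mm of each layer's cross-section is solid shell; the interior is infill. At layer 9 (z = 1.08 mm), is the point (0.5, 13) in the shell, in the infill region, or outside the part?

At z = 1.08 mm: the cube is present — its section is the full 21.5×18 rectangle. Overall, the cross-section is a single solid region. The nearest boundary edge runs (0.00, 18.00)→(0.00, 0.00); distance from the point to it = 0.50 mm. The point is inside the cross-section, 0.50 mm from the nearest boundary — within the 1.2 mm shell band (2 × 0.6).

shell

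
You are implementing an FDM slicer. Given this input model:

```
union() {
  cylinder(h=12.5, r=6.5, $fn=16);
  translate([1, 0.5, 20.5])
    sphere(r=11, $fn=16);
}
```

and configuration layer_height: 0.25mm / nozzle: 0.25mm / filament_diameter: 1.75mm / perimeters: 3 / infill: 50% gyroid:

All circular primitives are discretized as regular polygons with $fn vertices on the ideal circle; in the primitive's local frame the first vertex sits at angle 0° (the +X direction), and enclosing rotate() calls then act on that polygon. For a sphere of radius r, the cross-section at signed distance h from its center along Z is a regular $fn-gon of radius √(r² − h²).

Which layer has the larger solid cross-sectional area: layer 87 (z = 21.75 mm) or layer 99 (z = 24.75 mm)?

layer 87 (z = 21.75 mm)

Layer 87 (z = 21.75): the cylinder does not reach this height (z outside [0, 12.5]); the r=11 sphere at (1, 0.5) contributes a regular 16-gon of circumradius √(11²−1.25²) = 10.929 (area = (16/2)·10.929²·sin(360°/16) = 365.65 mm²); Taking the union: only the r=11 sphere at (1, 0.5) is present, so the union is just that shape — area = 365.65 mm². So its area = 365.65 mm². Layer 99 (z = 24.75): the cylinder is not intersected at this z (z outside [0, 12.5]); the r=11 sphere at (1, 0.5) contributes a regular 16-gon of circumradius √(11²−4.25²) = 10.146 (area = (16/2)·10.146²·sin(360°/16) = 315.14 mm²); Combining (union): only the r=11 sphere at (1, 0.5) is present, so the union is just that shape — area = 315.14 mm². So its area = 315.14 mm². Layer 87 is larger (365.65 vs 315.14 mm²).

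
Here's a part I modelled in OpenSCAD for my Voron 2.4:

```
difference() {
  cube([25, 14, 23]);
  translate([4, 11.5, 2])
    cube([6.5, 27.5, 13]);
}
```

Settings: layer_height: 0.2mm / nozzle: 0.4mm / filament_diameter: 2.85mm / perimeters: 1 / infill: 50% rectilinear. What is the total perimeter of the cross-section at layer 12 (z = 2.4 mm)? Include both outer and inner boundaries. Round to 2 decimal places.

At z = 2.4 mm: the cube (footprint 25×14) is included at this height (perimeter 78.00 mm); the cube at (4, 11.5) (footprint 6.5×27.5) is included at this height (perimeter 68.00 mm); Taking the first minus the rest: starting from the 25×14 cube, the 6.5×27.5 cube at (4, 11.5) partially overlaps it — only the 16.25 mm² overlap (of its 178.75 mm²) is removed, clipping the outline — boundary = 83.00 mm. Overall, the cross-section is a single solid region. Total boundary length (outer) = 83.00 mm.

83.00 mm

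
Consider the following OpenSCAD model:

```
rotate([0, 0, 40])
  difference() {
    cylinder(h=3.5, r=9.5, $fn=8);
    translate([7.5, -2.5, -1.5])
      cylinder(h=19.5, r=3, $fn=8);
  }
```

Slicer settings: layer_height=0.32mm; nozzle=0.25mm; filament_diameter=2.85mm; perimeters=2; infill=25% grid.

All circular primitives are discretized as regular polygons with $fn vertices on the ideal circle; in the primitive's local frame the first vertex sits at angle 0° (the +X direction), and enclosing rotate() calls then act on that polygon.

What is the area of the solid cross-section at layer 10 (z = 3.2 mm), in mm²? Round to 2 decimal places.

At z = 3.2 mm: the r=9.5 cylinder contributes a regular 8-gon of circumradius 9.5 (area = (8/2)·9.500²·sin(360°/8) = 255.27 mm²); the r=3 cylinder at (7.5, -2.5) contributes a regular 8-gon of circumradius 3 (area = (8/2)·3.000²·sin(360°/8) = 25.46 mm²); After the difference (first − rest): starting from the r=9.5 cylinder (255.27 mm²), the r=3 cylinder at (7.5, -2.5) partially overlaps it — only the 17.67 mm² overlap (of its 25.46 mm²) is removed, clipping the outline — area = 237.60 mm²; (rotated 40° about Z; rotation is an isometry so areas/perimeters/island counts are preserved). Overall, the cross-section is a single solid region. Net area = 237.60 mm².

237.60 mm²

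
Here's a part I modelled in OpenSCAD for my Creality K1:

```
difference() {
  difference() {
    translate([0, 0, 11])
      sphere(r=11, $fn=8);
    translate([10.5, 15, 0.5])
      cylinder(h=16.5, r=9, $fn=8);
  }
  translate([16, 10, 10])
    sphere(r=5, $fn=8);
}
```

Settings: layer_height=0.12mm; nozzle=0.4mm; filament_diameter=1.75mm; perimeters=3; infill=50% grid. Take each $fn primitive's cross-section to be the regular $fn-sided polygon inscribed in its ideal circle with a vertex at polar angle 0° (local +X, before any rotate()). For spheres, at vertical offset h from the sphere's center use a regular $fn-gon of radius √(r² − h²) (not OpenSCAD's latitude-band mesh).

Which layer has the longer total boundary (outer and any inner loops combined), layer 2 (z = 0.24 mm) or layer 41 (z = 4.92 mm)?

Layer 2 (z = 0.24): the r=11 sphere slices to a regular 8-gon of circumradius 2.285 (√(r²−h²) with h=10.76 from center) (perimeter = 2·8·2.285·sin(180°/8) = 13.99 mm); the cylinder at (10.5, 15) is absent (z outside [0.5, 17]); Subtracting the remaining from the first: none of the subtracted shapes is present at this height, so the r=11 sphere is unchanged — boundary = 13.99 mm; the sphere at (16, 10) is not intersected at this z (|z−center|=9.760 > r=5); After the difference (first − rest): none of the subtracted shapes is present at this height, so that combined region is unchanged — boundary = 13.99 mm. So its perimeter = 13.99 mm. Layer 41 (z = 4.92): the r=11 sphere slices to a regular 8-gon of circumradius 9.167 (√(r²−h²) with h=6.08 from center) (perimeter = 2·8·9.167·sin(180°/8) = 56.13 mm); the cylinder at (10.5, 15): section is a regular 8-gon, circumradius r=9 (perimeter = 2·8·9.000·sin(180°/8) = 55.11 mm); After the difference (first − rest): starting from the r=11 sphere, the r=9 cylinder at (10.5, 15) misses the remaining region (no effect) — boundary = 56.13 mm; the sphere at (16, 10) does not reach this height (|z−center|=5.080 > r=5); Taking the first minus the rest: none of the subtracted shapes is present at this height, so the result so far is unchanged — boundary = 56.13 mm. So its perimeter = 56.13 mm. Layer 41 is larger (56.13 vs 13.99 mm).

layer 41 (z = 4.92 mm)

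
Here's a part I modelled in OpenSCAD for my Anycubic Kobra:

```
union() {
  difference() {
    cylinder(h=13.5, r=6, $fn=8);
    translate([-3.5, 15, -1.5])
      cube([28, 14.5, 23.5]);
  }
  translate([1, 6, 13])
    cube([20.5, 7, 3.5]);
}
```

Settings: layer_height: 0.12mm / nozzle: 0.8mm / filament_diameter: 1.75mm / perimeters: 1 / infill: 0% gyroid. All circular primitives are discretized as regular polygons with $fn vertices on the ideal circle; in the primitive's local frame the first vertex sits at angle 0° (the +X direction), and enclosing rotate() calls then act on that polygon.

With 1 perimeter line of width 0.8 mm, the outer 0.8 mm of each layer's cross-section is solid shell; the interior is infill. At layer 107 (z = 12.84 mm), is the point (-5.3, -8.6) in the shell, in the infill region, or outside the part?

At z = 12.84 mm: the r=6 cylinder contributes a regular 8-gon of circumradius 6; the cube at (-3.5, 15) (footprint 28×14.5) is included at this height; After the difference (first − rest): starting from the r=6 cylinder, the 28×14.5 cube at (-3.5, 15) misses the remaining region (no effect) — 1 connected region; the cube at (1, 6) is absent (z outside [13, 16.5]); Combining (union): only that combined region is present, so the union is just that shape — 1 connected region. Overall, the cross-section is a single solid region. The nearest boundary edge runs (-0.00, -6.00)→(-4.24, -4.24); distance from the point to it = 4.43 mm. The point is not inside any of the regions above, so it lies outside the cross-section (4.43 mm from the nearest boundary).

outside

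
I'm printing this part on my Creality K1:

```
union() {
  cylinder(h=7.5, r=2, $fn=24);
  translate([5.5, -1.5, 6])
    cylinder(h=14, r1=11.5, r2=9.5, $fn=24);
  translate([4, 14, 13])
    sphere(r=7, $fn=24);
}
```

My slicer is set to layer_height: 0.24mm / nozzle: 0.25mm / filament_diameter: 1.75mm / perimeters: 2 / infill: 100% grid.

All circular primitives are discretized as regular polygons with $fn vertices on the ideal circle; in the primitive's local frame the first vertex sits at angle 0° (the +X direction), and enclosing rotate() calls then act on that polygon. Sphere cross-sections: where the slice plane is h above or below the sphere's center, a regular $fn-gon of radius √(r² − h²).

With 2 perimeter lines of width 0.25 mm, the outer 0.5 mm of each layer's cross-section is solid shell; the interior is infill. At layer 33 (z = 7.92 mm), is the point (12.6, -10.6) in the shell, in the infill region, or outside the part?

At z = 7.92 mm: the cylinder is absent (z outside [0, 7.5]); the cone at (5.5, -1.5) contributes a regular 24-gon of circumradius 11.226 (interpolated between r1=11.5 and r2=9.5 at t=0.137); the sphere at (4, 14): section is a regular 24-gon, circumradius = √(r²−h²) = √(7²−5.08²) = 4.816; Merging all regions: the regions partially overlap (shared area 0.80 mm²), so overlapping operands fuse into one piece — 1 connected region. Overall, the cross-section is a single solid region. The nearest boundary edge runs (13.44, -9.44)→(11.11, -11.22); distance from the point to it = 0.41 mm. The point is not inside any of the regions above, so it lies outside the cross-section (0.41 mm from the nearest boundary).

outside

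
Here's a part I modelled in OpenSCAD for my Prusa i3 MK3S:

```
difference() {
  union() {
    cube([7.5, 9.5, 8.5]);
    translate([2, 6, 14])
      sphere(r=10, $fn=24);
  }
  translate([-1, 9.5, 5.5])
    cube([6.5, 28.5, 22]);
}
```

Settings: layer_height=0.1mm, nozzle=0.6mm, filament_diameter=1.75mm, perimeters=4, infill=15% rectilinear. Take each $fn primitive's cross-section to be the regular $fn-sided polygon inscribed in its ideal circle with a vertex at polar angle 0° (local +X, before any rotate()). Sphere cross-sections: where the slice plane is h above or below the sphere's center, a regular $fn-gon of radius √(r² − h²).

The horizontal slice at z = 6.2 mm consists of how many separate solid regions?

1

At z = 6.2 mm: the cube (footprint 7.5×9.5) is included at this height; the r=10 sphere at (2, 6) contributes a regular 24-gon of circumradius √(10²−7.8²) = 6.258; Combining (union): the regions partially overlap (shared area 66.89 mm²), so overlapping operands fuse into one piece — 1 connected region; the 6.5×28.5 cube at (-1, 9.5) contributes its full rectangle; After the difference (first − rest): starting from the result so far, the 6.5×28.5 cube at (-1, 9.5) partially overlaps it — only the 15.73 mm² overlap (of its 185.25 mm²) is removed, clipping the outline — 1 connected region. The result has 1 disconnected region.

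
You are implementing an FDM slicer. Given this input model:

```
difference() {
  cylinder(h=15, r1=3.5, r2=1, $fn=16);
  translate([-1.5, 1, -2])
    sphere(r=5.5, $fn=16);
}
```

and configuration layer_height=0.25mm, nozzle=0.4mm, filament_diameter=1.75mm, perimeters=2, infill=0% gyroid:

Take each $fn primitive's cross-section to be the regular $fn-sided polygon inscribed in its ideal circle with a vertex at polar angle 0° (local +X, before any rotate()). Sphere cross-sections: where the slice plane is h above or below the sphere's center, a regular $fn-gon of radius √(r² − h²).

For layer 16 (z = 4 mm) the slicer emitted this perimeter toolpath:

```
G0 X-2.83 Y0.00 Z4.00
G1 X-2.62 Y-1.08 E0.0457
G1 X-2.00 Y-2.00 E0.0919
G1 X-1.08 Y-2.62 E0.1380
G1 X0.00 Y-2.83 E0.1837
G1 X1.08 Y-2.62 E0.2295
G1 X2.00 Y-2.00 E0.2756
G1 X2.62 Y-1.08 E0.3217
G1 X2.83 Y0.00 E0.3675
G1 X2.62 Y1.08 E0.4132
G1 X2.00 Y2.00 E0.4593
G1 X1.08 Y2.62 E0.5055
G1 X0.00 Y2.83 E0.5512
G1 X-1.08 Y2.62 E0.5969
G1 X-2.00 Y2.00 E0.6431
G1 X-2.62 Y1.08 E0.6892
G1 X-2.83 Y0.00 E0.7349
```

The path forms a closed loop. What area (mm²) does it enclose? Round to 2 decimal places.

Apply the shoelace formula to the sequence of (X, Y) vertices; enclosed area = 24.55 mm².

24.55 mm²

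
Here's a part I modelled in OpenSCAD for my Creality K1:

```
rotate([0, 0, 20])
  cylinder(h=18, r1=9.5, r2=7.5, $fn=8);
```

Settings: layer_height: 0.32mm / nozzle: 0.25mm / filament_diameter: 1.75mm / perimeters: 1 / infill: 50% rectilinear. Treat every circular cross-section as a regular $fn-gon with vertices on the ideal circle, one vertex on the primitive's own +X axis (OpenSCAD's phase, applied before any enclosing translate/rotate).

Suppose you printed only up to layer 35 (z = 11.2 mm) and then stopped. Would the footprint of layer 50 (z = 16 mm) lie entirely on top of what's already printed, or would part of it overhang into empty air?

Compare the two slices. At z = 11.2: the cone: at t=0.622 of its height the radius interpolates to r₁+(r₂−r₁)t = 8.256, giving a regular 8-gon of that circumradius (area = (8/2)·8.256²·sin(360°/8) = 192.77 mm²); (rotated 20° about Z; rotation is an isometry so areas/perimeters/island counts are preserved). At z = 16: the cone (r1=9.5→r2=7.5) has section circumradius 7.722 here — a regular 8-gon (area = (8/2)·7.722²·sin(360°/8) = 168.67 mm²); (whole slice rotated 20° about Z — lengths, areas and connectivity unchanged). Checking containment: the cross-section at z = 16 is a subset of the cross-section at z = 11.2.

entirely on top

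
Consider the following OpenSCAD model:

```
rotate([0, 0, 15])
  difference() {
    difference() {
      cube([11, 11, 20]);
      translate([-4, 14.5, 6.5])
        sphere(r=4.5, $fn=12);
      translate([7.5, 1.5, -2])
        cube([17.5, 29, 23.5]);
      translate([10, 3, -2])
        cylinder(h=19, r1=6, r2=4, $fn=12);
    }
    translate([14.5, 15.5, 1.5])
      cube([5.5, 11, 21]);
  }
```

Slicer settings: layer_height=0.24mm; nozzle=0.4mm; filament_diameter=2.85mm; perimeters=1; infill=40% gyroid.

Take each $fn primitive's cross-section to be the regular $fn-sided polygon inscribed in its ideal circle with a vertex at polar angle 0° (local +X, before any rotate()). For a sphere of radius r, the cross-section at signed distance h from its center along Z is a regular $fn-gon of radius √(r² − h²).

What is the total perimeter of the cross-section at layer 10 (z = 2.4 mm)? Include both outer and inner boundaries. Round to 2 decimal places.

At z = 2.4 mm: the 11×11 cube contributes its full rectangle (perimeter 44.00 mm); the r=4.5 sphere at (-4, 14.5) contributes a regular 12-gon of circumradius √(4.5²−4.1²) = 1.855 (perimeter = 2·12·1.855·sin(180°/12) = 11.52 mm); the cube at (7.5, 1.5) (footprint 17.5×29) is included at this height (perimeter 93.00 mm); the cone at (10, 3) (r1=6→r2=4) has section circumradius 5.537 here — a regular 12-gon (perimeter = 2·12·5.537·sin(180°/12) = 34.39 mm); After the difference (first − rest): starting from the 11×11 cube, the r=4.5 sphere at (-4, 14.5) misses the remaining region (no effect); the 17.5×29 cube at (7.5, 1.5) partially overlaps it — only the 33.25 mm² overlap (of its 507.50 mm²) is removed, clipping the outline; the cone at (10, 3) partially overlaps it — only the 23.12 mm² overlap (of its 91.97 mm²) is removed, clipping the outline — boundary = 36.27 mm; the 5.5×11 cube at (14.5, 15.5) contributes its full rectangle (perimeter 33.00 mm); Subtracting the remaining from the first: starting from that combined region, the 5.5×11 cube at (14.5, 15.5) misses the remaining region (no effect) — boundary = 36.27 mm; (rotated 15° about Z; rotation is an isometry so areas/perimeters/island counts are preserved). Overall, the cross-section is a single solid region. Total boundary length (outer) = 36.27 mm.

36.27 mm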